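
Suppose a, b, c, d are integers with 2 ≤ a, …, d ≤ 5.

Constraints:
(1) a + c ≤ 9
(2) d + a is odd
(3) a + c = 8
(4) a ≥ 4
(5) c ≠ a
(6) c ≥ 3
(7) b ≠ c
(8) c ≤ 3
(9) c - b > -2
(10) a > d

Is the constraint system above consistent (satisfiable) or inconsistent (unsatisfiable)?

Try a = 5, b = 4, c = 3, d = 2.
Check constraint 1: a + c = 8; constraint 3: a + c = 8; constraint 9: c - b = -1. The remaining constraints are straightforward to verify.

Satisfiable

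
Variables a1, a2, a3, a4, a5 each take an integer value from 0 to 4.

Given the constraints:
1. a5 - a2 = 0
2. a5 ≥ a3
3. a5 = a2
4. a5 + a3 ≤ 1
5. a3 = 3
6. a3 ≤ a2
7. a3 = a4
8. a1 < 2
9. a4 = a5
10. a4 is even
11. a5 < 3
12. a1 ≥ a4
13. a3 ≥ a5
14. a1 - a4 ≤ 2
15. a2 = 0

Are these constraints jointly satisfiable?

Constraint 5 fixes a3 = 3 and constraint 15 fixes a2 = 0. Constraints 3, 7, and 9 give a3 = a4 = a5 = a2, so a3 = a2. But 3 ≠ 0 — contradiction.

Unsatisfiable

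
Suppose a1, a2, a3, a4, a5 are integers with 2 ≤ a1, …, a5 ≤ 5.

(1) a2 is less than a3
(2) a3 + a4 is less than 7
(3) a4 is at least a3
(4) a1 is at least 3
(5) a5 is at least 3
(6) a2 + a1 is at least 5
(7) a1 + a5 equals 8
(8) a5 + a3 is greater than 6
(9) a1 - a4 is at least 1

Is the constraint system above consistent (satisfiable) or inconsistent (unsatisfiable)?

Take a1 = 4, a2 = 2, a3 = 3, a4 = 3, a5 = 4. Then constraint 2: a3 + a4 = 6; constraint 6: a2 + a1 = 6; constraint 7: a1 + a5 = 8, and every other listed constraint is also met.

Satisfiable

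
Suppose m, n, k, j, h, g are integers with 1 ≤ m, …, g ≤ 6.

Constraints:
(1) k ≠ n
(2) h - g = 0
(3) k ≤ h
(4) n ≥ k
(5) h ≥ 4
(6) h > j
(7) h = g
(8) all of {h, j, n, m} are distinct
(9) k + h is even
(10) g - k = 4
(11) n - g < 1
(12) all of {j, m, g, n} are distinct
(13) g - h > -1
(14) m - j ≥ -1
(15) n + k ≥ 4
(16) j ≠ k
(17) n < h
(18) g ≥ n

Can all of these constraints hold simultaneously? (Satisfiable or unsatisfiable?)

Take m = 2, n = 5, k = 2, j = 3, h = 6, g = 6. Then constraint 2: h - g = 0; constraint 10: g - k = 4; constraint 11: n - g = -1, and every other listed constraint is also met.

Satisfiable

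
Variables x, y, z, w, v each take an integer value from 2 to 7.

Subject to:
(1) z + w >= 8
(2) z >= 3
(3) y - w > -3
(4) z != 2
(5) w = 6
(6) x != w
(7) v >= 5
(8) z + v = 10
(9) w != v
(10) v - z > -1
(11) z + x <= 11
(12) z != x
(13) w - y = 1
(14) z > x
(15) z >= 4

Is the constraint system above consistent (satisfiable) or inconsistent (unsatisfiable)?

Try x = 3, y = 5, z = 5, w = 6, v = 5.
Check constraint 1: z + w = 11; constraint 3: y - w = -1; constraint 8: z + v = 10. The remaining constraints are straightforward to verify.

Satisfiable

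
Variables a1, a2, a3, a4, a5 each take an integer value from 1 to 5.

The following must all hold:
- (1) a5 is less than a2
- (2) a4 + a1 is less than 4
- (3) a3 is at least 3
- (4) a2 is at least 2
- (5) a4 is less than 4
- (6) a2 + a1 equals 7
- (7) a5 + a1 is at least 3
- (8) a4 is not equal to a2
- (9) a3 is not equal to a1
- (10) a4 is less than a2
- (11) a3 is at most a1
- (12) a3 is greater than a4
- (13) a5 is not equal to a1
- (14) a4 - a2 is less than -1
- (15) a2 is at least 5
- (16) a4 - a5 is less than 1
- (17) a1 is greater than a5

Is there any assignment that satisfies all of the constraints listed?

From constraint 15: a2 ≥ 5. From constraints 3 and 11: a1 ≥ a3 ≥ 3. Hence a2 + a1 ≥ 8. But constraint 6 requires a2 + a1 = 7, and 7 < 8. Contradiction.

Unsatisfiable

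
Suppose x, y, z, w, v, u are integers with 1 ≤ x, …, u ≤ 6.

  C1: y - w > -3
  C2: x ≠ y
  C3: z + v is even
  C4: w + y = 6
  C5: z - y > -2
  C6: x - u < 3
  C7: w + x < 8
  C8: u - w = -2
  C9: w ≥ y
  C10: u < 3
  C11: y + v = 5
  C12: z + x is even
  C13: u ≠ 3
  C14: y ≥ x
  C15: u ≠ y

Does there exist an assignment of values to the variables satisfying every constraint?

Satisfiable

One satisfying assignment is x = 2, y = 3, z = 4, w = 3, v = 2, u = 1.
For the less obvious constraints — constraint 1: y - w = 0; constraint 4: w + y = 6 — and the others hold by inspection.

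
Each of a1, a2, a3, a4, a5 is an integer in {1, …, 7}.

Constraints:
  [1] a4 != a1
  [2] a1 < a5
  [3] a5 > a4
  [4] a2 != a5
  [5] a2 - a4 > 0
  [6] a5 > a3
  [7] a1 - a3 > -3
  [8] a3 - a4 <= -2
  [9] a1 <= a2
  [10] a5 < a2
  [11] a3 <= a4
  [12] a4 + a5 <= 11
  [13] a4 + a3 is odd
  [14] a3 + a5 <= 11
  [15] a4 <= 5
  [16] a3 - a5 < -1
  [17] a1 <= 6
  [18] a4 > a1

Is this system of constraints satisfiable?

Satisfiable

The assignment a1 = 2, a2 = 7, a3 = 2, a4 = 5, a5 = 6 works:
  constraint 5 holds since a2 - a4 = 2.
  constraint 7 holds since a1 - a3 = 0.
  constraint 8 holds since a3 - a4 = -3.
The rest check out directly.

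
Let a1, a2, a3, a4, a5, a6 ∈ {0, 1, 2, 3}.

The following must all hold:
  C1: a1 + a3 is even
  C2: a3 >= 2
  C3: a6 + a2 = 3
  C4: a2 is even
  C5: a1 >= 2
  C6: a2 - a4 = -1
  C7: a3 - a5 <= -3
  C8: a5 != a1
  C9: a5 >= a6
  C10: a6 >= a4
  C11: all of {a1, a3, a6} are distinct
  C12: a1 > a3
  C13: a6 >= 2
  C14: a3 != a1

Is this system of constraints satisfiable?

Constraints 2, 5, and 13 confine each of a1, a3, a6 to the 2 values {2, 3} (the domain already gives each ≤ 3).
Constraint 11 requires all 3 of them to be distinct, but only 2 values are available — impossible by the pigeonhole principle.

Unsatisfiable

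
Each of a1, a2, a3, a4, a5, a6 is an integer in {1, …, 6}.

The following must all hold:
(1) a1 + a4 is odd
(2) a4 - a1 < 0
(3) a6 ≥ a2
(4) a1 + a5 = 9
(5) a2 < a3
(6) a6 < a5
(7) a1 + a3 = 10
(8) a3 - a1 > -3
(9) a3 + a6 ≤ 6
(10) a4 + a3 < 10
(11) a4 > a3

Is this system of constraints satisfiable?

The assignment a1 = 6, a2 = 1, a3 = 4, a4 = 5, a5 = 3, a6 = 1 works:
  constraint 2 holds since a4 - a1 = -1.
  constraint 4 holds since a1 + a5 = 9.
The rest check out directly.

Satisfiable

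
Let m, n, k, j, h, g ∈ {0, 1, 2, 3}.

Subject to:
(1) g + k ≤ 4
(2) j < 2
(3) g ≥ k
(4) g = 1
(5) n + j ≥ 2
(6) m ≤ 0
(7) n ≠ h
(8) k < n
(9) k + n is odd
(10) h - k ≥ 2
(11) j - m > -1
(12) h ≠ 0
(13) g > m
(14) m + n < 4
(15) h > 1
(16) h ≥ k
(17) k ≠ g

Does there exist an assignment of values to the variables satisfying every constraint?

The assignment m = 0, n = 1, k = 0, j = 1, h = 3, g = 1 works:
  constraint 1 holds since g + k = 1.
  constraint 5 holds since n + j = 2.
The rest check out directly.

Satisfiable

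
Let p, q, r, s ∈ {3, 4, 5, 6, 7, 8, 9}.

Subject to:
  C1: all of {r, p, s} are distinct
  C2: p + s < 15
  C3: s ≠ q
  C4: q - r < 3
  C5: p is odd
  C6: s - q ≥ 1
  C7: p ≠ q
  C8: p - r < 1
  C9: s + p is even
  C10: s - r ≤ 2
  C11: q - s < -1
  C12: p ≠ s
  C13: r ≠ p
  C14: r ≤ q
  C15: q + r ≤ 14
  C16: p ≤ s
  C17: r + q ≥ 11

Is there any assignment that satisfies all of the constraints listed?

Satisfiable

Take p = 5, q = 7, r = 7, s = 9. Then constraint 2: p + s = 14; constraint 4: q - r = 0, and every other listed constraint is also met.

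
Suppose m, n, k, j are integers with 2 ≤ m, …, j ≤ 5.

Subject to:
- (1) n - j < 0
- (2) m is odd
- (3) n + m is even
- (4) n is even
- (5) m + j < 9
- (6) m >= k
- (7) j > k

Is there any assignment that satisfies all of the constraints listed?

Constraint 4 makes n even and constraint 2 makes m odd, so n + m must be odd. Constraint 3 says n + m is even — contradiction.

Unsatisfiable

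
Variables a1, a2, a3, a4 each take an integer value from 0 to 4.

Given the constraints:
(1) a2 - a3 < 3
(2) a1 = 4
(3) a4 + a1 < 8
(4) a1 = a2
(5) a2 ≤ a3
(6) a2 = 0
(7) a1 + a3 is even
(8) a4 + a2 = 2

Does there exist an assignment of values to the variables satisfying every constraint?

Constraint 2 fixes a1 = 4 and constraint 6 fixes a2 = 0, but constraint 4 requires a1 = a2. Since 4 ≠ 0, contradiction.

Unsatisfiable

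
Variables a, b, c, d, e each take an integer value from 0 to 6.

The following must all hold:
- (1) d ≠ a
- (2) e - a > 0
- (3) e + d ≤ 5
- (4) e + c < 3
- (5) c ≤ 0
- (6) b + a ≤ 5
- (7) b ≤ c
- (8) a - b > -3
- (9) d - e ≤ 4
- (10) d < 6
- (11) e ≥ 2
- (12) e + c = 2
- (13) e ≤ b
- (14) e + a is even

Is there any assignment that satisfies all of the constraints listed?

Unsatisfiable

From constraints 11 and 13: b ≥ e and e ≥ 2, so b ≥ 2. From constraints 5 and 7: b ≤ c and c ≤ 0, so b ≤ 0. But 0 < 2, so no value of b works.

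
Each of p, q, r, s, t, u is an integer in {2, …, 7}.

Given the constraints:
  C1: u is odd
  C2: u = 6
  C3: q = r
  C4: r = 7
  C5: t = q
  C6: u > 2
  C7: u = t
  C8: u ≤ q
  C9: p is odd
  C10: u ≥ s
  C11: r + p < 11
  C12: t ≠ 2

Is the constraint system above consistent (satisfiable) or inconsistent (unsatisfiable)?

Unsatisfiable

Constraint 2 fixes u = 6 and constraint 4 fixes r = 7. Constraints 3, 5, and 7 give u = t = q = r, so u = r. But 6 ≠ 7 — contradiction.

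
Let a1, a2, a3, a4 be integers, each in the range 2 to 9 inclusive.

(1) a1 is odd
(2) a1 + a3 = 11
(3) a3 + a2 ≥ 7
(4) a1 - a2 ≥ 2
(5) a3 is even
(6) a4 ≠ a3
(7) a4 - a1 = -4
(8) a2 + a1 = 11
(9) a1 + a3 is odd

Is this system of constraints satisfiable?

Satisfiable

Try a1 = 7, a2 = 4, a3 = 4, a4 = 3.
Check constraint 2: a1 + a3 = 11; constraint 3: a3 + a2 = 8; constraint 4: a1 - a2 = 3. The remaining constraints are straightforward to verify.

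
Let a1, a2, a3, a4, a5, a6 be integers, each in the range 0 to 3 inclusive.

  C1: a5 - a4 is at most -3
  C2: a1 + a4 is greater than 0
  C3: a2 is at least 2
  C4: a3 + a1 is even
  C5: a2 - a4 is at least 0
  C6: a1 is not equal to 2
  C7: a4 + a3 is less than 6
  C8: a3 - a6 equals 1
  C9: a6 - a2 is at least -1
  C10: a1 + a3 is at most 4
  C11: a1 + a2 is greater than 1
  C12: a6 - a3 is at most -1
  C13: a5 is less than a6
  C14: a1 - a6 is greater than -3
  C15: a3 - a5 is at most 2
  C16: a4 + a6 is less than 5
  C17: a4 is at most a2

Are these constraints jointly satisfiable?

Unsatisfiable

Constraints 1, 5, 9, 12, and 15 give a5 − a3 ≥ -2, a3 − a6 ≥ 1, a6 − a2 ≥ -1, a2 − a4 ≥ 0, a4 − a5 ≥ 3.
Adding all 5 inequalities: the left sides telescope to 0, and the right sides sum to (-2) + 1 + (-1) + 0 + 3 = 1. So 0 ≥ 1, which is false.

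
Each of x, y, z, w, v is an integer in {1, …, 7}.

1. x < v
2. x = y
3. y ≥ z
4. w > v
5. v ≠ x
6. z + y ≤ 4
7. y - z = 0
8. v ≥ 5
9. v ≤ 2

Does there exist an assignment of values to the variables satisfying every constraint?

From constraint 8: v ≥ 5. From constraint 9: v ≤ 2. But 2 < 5, so no value of v works.

Unsatisfiable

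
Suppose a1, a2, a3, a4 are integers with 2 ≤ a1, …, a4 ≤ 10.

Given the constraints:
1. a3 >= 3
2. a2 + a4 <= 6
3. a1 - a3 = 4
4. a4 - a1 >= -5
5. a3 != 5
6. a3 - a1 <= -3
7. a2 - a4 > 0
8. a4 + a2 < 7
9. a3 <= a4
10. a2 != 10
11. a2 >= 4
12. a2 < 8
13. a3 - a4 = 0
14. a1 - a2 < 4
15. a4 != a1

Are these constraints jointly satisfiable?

Unsatisfiable

From constraint 11: a2 ≥ 4. From constraints 1 and 9: a4 ≥ a3 ≥ 3. Hence a2 + a4 ≥ 7. But constraint 2 requires a2 + a4 ≤ 6, and 6 < 7. Contradiction.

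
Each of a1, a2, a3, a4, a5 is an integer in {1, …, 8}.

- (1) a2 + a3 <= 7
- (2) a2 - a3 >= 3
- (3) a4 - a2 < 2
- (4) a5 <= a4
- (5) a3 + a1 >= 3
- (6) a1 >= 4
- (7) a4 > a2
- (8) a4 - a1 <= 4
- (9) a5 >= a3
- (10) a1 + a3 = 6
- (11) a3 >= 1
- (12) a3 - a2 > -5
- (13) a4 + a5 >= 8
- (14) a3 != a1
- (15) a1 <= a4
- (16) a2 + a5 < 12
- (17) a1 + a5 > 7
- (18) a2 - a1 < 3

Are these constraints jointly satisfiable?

Satisfiable

One satisfying assignment is a1 = 4, a2 = 5, a3 = 2, a4 = 6, a5 = 5.
For the less obvious constraints — constraint 1: a2 + a3 = 7; constraint 2: a2 - a3 = 3 — and the others hold by inspection.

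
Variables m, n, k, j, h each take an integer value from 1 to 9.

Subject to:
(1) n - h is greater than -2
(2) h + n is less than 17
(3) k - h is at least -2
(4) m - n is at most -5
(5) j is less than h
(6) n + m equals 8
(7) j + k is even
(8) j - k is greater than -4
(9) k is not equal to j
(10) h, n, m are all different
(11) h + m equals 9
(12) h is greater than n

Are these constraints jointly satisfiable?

Satisfiable

One satisfying assignment is m = 1, n = 7, k = 6, j = 4, h = 8.
For the less obvious constraints — constraint 1: n - h = -1; constraint 2: h + n = 15; constraint 3: k - h = -2 — and the others hold by inspection.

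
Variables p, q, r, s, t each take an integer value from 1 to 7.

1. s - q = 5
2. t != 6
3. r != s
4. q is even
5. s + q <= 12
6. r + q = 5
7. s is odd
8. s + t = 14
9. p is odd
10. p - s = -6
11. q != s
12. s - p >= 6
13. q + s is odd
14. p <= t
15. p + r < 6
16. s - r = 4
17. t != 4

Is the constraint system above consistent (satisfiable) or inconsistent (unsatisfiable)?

The assignment p = 1, q = 2, r = 3, s = 7, t = 7 works:
  constraint 1 holds since s - q = 5.
  constraint 5 holds since s + q = 9.
  constraint 6 holds since r + q = 5.
The rest check out directly.

Satisfiable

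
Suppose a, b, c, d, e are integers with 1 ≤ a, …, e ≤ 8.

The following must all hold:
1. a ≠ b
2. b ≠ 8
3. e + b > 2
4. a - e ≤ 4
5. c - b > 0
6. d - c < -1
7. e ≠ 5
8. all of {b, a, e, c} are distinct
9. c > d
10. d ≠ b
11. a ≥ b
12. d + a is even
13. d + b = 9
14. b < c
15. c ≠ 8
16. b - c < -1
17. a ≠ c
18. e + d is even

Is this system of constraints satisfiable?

Satisfiable

Setting (a, b, c, d, e) = (5, 4, 7, 5, 1) satisfies everything: constraint 3: e + b = 5; constraint 4: a - e = 4; constraint 5: c - b = 3, and the others follow.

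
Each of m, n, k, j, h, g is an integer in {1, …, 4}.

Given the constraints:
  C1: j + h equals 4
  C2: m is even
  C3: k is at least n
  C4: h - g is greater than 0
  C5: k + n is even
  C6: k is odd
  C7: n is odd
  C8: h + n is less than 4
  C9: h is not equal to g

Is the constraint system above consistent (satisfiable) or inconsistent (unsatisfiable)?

Satisfiable

One satisfying assignment is m = 2, n = 1, k = 3, j = 2, h = 2, g = 1.
For the less obvious constraints — constraint 1: j + h = 4; constraint 4: h - g = 1 — and the others hold by inspection.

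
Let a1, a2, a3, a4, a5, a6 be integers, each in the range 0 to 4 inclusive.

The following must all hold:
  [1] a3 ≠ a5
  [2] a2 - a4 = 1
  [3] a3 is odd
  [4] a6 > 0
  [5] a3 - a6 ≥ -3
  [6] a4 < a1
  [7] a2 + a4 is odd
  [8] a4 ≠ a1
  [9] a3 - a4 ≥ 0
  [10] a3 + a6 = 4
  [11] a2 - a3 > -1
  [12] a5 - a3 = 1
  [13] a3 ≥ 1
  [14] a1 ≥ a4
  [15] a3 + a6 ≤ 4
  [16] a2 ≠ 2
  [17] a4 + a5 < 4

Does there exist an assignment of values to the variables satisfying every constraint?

Satisfiable

One satisfying assignment is a1 = 3, a2 = 1, a3 = 1, a4 = 0, a5 = 2, a6 = 3.
For the less obvious constraints — constraint 2: a2 - a4 = 1; constraint 5: a3 - a6 = -2; constraint 9: a3 - a4 = 1 — and the others hold by inspection.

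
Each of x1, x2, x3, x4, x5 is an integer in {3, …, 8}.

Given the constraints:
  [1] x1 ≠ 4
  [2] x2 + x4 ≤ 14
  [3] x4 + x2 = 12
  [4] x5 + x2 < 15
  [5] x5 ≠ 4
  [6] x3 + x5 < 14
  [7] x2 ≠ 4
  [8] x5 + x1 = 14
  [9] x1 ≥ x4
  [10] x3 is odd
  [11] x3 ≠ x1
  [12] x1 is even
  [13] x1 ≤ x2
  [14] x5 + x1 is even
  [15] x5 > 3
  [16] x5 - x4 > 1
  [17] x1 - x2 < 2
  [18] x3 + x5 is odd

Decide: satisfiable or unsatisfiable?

Satisfiable

The assignment x1 = 6, x2 = 6, x3 = 3, x4 = 6, x5 = 8 works:
  constraint 2 holds since x2 + x4 = 12.
  constraint 3 holds since x4 + x2 = 12.
The rest check out directly.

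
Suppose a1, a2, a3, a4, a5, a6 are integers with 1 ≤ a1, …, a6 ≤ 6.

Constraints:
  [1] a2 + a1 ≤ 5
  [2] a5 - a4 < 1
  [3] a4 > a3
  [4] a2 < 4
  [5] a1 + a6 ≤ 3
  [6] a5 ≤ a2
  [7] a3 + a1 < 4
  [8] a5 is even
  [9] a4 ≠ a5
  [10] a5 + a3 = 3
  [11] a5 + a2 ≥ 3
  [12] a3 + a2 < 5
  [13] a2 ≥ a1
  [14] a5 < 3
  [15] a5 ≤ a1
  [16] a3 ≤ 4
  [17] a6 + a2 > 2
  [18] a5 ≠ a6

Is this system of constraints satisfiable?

Satisfiable

One satisfying assignment is a1 = 2, a2 = 2, a3 = 1, a4 = 3, a5 = 2, a6 = 1.
For the less obvious constraints — constraint 1: a2 + a1 = 4; constraint 2: a5 - a4 = -1; constraint 5: a1 + a6 = 3 — and the others hold by inspection.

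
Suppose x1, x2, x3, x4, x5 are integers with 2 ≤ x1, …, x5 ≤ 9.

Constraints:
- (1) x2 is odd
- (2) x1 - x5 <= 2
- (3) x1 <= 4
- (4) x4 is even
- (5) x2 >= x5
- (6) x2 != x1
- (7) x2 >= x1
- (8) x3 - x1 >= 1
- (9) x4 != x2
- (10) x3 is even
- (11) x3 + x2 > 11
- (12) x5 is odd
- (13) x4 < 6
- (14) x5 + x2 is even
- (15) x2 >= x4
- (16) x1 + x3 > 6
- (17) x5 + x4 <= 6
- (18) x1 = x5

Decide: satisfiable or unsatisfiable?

The assignment x1 = 3, x2 = 7, x3 = 6, x4 = 2, x5 = 3 works:
  constraint 2 holds since x1 - x5 = 0.
  constraint 8 holds since x3 - x1 = 3.
The rest check out directly.

Satisfiable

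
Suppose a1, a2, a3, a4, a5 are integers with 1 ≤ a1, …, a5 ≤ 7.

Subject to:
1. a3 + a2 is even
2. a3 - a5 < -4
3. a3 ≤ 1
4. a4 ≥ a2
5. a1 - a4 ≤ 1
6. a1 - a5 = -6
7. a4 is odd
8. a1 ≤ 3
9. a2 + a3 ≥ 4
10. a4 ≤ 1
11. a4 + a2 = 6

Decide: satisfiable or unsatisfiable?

Unsatisfiable

From constraints 4 and 10: a2 ≤ a4 ≤ 1. From constraint 3: a3 ≤ 1. Hence a2 + a3 ≤ 2. But constraint 9 requires a2 + a3 ≥ 4, and 4 > 2. Contradiction.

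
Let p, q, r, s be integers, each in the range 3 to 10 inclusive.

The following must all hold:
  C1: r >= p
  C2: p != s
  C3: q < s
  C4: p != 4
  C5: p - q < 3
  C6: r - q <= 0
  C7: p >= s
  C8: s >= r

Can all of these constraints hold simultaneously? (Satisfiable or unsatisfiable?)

Constraints 1, 3, 6, and 7 give p ≤ r, r ≤ q, q < s, s ≤ p. Chaining: p ≤ r ≤ q < s ≤ p, which forces p < p — impossible.

Unsatisfiable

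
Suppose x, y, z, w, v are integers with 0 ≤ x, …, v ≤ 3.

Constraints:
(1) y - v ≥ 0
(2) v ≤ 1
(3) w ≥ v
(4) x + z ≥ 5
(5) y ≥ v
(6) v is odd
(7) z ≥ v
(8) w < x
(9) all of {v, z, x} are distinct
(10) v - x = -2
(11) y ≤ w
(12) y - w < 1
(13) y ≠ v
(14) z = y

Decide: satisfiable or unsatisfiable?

Satisfiable

The assignment x = 3, y = 2, z = 2, w = 2, v = 1 works:
  constraint 1 holds since y - v = 1.
  constraint 4 holds since x + z = 5.
  constraint 10 holds since v - x = -2.
The rest check out directly.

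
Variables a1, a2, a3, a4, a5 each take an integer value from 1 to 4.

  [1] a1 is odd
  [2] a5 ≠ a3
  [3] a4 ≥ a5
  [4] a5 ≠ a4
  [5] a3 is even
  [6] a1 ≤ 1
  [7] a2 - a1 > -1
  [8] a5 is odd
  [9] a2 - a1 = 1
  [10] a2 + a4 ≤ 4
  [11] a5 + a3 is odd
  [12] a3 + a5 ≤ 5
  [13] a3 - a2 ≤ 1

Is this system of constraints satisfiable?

Satisfiable

Setting (a1, a2, a3, a4, a5) = (1, 2, 2, 2, 1) satisfies everything: constraint 7: a2 - a1 = 1; constraint 9: a2 - a1 = 1; constraint 10: a2 + a4 = 4, and the others follow.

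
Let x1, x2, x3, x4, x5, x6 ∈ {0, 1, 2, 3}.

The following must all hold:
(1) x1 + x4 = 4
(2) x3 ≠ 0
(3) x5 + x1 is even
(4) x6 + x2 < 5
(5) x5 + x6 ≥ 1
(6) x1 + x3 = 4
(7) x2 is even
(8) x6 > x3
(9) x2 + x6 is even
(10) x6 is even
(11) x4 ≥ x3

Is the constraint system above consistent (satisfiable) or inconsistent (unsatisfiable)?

Satisfiable

One satisfying assignment is x1 = 3, x2 = 2, x3 = 1, x4 = 1, x5 = 1, x6 = 2.
For the less obvious constraints — constraint 1: x1 + x4 = 4; constraint 4: x6 + x2 = 4; constraint 5: x5 + x6 = 3 — and the others hold by inspection.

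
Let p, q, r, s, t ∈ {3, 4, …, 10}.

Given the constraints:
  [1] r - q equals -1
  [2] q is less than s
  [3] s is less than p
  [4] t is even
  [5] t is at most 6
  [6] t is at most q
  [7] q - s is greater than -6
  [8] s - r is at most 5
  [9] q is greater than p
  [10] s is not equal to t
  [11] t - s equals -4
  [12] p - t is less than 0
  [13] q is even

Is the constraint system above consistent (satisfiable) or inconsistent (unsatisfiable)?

Unsatisfiable

Constraints 2, 3, 6, and 12 give q < s, s < p, p < t, t ≤ q. Chaining: q < s < p < t ≤ q, which forces q < q — impossible.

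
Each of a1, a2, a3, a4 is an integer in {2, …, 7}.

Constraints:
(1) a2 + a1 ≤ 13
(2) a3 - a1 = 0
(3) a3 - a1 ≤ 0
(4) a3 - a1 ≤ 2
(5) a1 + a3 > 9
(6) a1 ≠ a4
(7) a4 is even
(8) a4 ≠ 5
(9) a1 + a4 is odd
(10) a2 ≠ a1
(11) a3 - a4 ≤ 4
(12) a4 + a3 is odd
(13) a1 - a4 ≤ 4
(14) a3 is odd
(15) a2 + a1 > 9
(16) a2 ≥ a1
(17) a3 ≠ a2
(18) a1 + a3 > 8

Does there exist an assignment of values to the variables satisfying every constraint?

Satisfiable

The assignment a1 = 5, a2 = 6, a3 = 5, a4 = 2 works:
  constraint 1 holds since a2 + a1 = 11.
  constraint 2 holds since a3 - a1 = 0.
The rest check out directly.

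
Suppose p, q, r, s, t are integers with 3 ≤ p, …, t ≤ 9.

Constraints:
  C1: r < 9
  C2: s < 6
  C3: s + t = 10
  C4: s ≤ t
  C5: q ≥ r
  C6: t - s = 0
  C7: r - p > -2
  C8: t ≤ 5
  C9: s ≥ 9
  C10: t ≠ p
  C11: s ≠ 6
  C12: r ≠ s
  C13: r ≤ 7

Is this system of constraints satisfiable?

From constraints 4 and 9: t ≥ s and s ≥ 9, so t ≥ 9. From constraint 8: t ≤ 5. But 5 < 9, so no value of t works.

Unsatisfiable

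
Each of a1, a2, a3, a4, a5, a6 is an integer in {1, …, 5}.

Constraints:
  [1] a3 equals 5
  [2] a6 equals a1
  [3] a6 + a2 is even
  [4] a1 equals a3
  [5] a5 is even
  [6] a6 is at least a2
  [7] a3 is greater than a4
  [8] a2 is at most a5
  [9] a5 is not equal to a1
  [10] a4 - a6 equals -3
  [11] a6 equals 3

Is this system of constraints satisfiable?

Unsatisfiable

Constraint 11 fixes a6 = 3 and constraint 1 fixes a3 = 5. Constraints 2 and 4 give a6 = a1 = a3, so a6 = a3. But 3 ≠ 5 — contradiction.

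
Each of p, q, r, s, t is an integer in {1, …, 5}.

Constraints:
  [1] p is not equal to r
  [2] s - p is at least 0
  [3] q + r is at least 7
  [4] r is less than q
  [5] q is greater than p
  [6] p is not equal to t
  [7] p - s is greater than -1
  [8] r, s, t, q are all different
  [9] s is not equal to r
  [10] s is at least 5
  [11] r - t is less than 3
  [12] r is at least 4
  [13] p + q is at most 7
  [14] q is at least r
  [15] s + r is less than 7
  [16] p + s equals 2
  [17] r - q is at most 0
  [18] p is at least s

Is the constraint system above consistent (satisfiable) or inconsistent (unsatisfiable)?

From constraints 10 and 18: p ≥ s ≥ 5. From constraints 12 and 14: q ≥ r ≥ 4. Hence p + q ≥ 9. But constraint 13 requires p + q ≤ 7, and 7 < 9. Contradiction.

Unsatisfiable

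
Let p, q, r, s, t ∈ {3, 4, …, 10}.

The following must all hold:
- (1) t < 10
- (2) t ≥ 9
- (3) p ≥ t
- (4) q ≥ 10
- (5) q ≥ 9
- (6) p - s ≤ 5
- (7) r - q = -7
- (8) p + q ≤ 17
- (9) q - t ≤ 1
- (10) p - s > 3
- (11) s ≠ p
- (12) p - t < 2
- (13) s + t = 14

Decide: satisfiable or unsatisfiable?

From constraints 2 and 3: p ≥ t ≥ 9. From constraint 4: q ≥ 10. Hence p + q ≥ 19. But constraint 8 requires p + q ≤ 17, and 17 < 19. Contradiction.

Unsatisfiable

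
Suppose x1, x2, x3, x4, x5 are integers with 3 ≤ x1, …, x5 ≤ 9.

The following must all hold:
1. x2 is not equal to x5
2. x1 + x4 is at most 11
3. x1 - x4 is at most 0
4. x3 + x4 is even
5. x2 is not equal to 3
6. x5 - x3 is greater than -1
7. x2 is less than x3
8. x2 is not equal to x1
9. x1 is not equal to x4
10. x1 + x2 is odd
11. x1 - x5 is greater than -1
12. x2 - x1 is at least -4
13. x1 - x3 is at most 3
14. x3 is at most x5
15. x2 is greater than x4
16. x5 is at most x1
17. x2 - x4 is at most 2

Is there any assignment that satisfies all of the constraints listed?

Unsatisfiable

Constraints 3, 7, 14, 15, and 16 give x5 ≤ x1, x1 ≤ x4, x4 < x2, x2 < x3, x3 ≤ x5. Chaining: x5 ≤ x1 ≤ x4 < x2 < x3 ≤ x5, which forces x5 < x5 — impossible.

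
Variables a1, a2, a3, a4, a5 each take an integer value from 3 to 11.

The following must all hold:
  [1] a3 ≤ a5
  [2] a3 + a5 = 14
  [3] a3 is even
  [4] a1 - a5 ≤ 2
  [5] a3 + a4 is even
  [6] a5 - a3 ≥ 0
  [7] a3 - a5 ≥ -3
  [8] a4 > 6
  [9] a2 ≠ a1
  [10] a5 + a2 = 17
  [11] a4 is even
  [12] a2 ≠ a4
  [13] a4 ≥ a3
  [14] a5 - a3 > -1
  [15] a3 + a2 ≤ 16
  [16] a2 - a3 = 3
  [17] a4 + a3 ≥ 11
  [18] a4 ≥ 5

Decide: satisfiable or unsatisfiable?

One satisfying assignment is a1 = 8, a2 = 9, a3 = 6, a4 = 8, a5 = 8.
For the less obvious constraints — constraint 2: a3 + a5 = 14; constraint 4: a1 - a5 = 0; constraint 6: a5 - a3 = 2 — and the others hold by inspection.

Satisfiable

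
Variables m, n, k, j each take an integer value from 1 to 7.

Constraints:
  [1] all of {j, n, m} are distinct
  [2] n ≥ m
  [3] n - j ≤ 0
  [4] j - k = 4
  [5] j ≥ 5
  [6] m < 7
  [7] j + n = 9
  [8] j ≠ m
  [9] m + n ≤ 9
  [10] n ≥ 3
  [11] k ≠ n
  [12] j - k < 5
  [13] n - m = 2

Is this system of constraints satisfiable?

Satisfiable

One satisfying assignment is m = 2, n = 4, k = 1, j = 5.
For the less obvious constraints — constraint 3: n - j = -1; constraint 4: j - k = 4; constraint 7: j + n = 9 — and the others hold by inspection.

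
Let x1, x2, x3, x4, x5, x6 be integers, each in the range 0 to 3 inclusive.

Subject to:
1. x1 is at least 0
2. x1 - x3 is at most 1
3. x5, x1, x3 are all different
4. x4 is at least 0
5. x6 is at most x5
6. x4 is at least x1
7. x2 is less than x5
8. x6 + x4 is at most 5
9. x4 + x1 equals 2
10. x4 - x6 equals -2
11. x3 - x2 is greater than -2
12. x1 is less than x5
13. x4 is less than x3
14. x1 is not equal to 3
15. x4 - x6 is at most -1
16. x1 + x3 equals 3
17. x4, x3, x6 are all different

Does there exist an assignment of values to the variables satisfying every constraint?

The assignment x1 = 1, x2 = 2, x3 = 2, x4 = 1, x5 = 3, x6 = 3 works:
  constraint 2 holds since x1 - x3 = -1.
  constraint 8 holds since x6 + x4 = 4.
The rest check out directly.

Satisfiable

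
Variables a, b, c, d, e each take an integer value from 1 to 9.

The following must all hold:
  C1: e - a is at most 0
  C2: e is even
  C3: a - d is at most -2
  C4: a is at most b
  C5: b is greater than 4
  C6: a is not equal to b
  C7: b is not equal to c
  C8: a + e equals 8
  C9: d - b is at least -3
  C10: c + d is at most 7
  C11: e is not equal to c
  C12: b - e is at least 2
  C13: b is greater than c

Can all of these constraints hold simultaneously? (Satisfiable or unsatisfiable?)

Setting (a, b, c, d, e) = (4, 9, 1, 6, 4) satisfies everything: constraint 1: e - a = 0; constraint 3: a - d = -2; constraint 8: a + e = 8, and the others follow.

Satisfiable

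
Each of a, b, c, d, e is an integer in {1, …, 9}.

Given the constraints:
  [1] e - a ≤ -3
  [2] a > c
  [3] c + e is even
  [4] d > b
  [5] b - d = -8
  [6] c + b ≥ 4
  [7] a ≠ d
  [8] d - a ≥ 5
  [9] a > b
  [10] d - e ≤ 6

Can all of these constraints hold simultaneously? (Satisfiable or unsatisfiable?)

Unsatisfiable

Constraints 1, 8, and 10 give e − d ≥ -6, d − a ≥ 5, a − e ≥ 3.
Adding all 3 inequalities: the left sides telescope to 0, and the right sides sum to (-6) + 5 + 3 = 2. So 0 ≥ 2, which is false.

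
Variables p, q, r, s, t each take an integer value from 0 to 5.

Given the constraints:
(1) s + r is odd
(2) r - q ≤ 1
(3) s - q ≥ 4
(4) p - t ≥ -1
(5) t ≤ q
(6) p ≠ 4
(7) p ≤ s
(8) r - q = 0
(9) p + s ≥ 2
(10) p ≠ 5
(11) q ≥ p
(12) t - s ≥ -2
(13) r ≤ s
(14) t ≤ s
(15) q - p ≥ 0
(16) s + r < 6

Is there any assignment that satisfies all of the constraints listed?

Constraints 3, 4, 12, and 15 give s − q ≥ 4, q − p ≥ 0, p − t ≥ -1, t − s ≥ -2.
Adding all 4 inequalities: the left sides telescope to 0, and the right sides sum to 4 + 0 + (-1) + (-2) = 1. So 0 ≥ 1, which is false.

Unsatisfiable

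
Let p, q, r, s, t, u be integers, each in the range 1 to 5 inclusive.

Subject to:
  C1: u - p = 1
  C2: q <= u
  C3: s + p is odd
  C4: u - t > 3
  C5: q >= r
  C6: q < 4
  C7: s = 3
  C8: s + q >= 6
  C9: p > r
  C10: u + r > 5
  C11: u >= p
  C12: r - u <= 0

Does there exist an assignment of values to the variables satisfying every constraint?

Try p = 4, q = 3, r = 2, s = 3, t = 1, u = 5.
Check constraint 1: u - p = 1; constraint 4: u - t = 4; constraint 8: s + q = 6. The remaining constraints are straightforward to verify.

Satisfiable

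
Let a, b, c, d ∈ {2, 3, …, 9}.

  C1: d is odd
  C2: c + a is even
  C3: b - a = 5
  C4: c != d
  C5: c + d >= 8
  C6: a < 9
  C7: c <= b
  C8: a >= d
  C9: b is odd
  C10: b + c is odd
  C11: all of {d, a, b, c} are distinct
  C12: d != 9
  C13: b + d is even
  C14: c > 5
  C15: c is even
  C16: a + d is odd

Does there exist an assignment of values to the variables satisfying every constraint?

One satisfying assignment is a = 4, b = 9, c = 6, d = 3.
For the less obvious constraints — constraint 3: b - a = 5; constraint 5: c + d = 9 — and the others hold by inspection.

Satisfiable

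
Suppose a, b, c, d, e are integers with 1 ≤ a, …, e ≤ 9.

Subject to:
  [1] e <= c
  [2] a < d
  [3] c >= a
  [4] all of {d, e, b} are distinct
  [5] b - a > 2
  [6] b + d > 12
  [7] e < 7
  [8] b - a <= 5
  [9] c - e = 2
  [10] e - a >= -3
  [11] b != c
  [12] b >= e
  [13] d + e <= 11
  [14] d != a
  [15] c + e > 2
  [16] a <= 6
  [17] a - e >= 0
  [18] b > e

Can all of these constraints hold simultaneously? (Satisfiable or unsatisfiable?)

Take a = 3, b = 6, c = 3, d = 7, e = 1. Then constraint 5: b - a = 3; constraint 6: b + d = 13, and every other listed constraint is also met.

Satisfiable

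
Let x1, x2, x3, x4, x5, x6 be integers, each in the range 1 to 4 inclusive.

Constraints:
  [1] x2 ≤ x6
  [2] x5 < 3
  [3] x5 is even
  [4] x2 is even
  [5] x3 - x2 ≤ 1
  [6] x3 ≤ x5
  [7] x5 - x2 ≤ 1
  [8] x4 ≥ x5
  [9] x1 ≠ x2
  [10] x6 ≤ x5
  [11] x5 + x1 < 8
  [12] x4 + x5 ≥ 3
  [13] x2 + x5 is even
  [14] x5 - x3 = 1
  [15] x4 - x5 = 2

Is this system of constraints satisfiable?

Try x1 = 4, x2 = 2, x3 = 1, x4 = 4, x5 = 2, x6 = 2.
Check constraint 5: x3 - x2 = -1; constraint 7: x5 - x2 = 0; constraint 11: x5 + x1 = 6. The remaining constraints are straightforward to verify.

Satisfiable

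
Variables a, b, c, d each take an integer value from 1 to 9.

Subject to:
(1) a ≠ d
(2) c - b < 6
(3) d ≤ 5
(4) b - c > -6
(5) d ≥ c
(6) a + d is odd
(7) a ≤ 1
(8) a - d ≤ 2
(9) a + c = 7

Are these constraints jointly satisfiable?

Unsatisfiable

From constraint 7: a ≤ 1. From constraints 3 and 5: c ≤ d ≤ 5. Hence a + c ≤ 6. But constraint 9 requires a + c = 7, and 7 > 6. Contradiction.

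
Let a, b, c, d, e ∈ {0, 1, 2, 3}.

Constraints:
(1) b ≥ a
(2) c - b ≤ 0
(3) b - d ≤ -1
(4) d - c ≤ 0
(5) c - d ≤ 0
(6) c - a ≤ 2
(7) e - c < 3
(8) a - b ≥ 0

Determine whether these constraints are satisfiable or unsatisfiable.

Unsatisfiable

Constraints 2, 3, and 4 give d − b ≥ 1, b − c ≥ 0, c − d ≥ 0.
Adding all 3 inequalities: the left sides telescope to 0, and the right sides sum to 1 + 0 + 0 = 1. So 0 ≥ 1, which is false.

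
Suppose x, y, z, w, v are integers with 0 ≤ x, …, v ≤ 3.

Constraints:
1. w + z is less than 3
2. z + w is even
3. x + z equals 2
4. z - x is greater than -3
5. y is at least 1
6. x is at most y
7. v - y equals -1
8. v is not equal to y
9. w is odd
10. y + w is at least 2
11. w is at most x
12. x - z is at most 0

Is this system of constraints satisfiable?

Try x = 1, y = 2, z = 1, w = 1, v = 1.
Check constraint 1: w + z = 2; constraint 3: x + z = 2. The remaining constraints are straightforward to verify.

Satisfiable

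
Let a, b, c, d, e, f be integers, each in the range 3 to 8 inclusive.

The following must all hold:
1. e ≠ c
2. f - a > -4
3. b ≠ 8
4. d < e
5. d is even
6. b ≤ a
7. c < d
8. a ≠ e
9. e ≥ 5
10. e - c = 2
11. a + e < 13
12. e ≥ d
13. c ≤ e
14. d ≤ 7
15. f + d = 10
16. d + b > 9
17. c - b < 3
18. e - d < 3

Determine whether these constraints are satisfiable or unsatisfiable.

The assignment a = 5, b = 4, c = 5, d = 6, e = 7, f = 4 works:
  constraint 2 holds since f - a = -1.
  constraint 10 holds since e - c = 2.
The rest check out directly.

Satisfiable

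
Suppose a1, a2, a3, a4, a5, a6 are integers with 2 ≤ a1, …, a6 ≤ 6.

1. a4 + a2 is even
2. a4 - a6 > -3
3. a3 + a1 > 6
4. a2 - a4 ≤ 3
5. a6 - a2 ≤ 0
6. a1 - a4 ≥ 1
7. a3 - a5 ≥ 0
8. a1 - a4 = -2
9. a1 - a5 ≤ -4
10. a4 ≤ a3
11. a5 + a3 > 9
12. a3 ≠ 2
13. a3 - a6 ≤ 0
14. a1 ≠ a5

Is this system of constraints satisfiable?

Unsatisfiable

Constraints 4, 5, 6, 7, 9, and 13 give a1 − a4 ≥ 1, a4 − a2 ≥ -3, a2 − a6 ≥ 0, a6 − a3 ≥ 0, a3 − a5 ≥ 0, a5 − a1 ≥ 4.
Adding all 6 inequalities: the left sides telescope to 0, and the right sides sum to 1 + (-3) + 0 + 0 + 0 + 4 = 2. So 0 ≥ 2, which is false.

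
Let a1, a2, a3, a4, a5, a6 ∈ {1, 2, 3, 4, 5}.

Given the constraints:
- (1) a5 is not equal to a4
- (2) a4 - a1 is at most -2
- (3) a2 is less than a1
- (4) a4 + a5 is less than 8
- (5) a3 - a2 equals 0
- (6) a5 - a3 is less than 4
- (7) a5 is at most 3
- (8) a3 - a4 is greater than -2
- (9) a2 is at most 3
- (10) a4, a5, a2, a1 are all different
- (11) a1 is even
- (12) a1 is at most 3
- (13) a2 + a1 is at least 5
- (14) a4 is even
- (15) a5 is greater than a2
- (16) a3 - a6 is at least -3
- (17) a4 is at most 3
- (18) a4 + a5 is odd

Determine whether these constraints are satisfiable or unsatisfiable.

Unsatisfiable

Constraints 7, 9, 12, and 17 confine each of a4, a5, a2, a1 to the 3 values {1, …, 3} (the domain already gives each ≥ 1).
Constraint 10 requires all 4 of them to be distinct, but only 3 values are available — impossible by the pigeonhole principle.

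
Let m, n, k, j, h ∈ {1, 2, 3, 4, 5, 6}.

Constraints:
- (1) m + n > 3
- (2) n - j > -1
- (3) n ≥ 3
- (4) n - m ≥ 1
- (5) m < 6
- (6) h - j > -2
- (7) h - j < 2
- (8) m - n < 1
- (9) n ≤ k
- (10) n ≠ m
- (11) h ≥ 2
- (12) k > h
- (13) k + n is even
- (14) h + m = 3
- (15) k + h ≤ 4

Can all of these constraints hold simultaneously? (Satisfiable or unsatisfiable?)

From constraints 3 and 9: k ≥ n ≥ 3. From constraint 11: h ≥ 2. Hence k + h ≥ 5. But constraint 15 requires k + h ≤ 4, and 4 < 5. Contradiction.

Unsatisfiable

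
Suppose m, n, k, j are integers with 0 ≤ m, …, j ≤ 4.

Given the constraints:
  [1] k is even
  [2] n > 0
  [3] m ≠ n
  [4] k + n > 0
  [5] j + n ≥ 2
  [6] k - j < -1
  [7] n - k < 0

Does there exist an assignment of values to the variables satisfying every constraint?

Satisfiable

One satisfying assignment is m = 4, n = 1, k = 2, j = 4.
For the less obvious constraints — constraint 4: k + n = 3; constraint 5: j + n = 5; constraint 6: k - j = -2 — and the others hold by inspection.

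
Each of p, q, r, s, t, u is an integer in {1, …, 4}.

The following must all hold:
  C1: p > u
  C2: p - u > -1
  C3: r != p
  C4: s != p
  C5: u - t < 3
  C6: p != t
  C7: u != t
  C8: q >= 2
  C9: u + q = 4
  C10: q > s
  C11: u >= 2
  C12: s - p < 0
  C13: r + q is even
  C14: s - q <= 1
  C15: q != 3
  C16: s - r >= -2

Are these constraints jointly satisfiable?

The assignment p = 4, q = 2, r = 2, s = 1, t = 1, u = 2 works:
  constraint 2 holds since p - u = 2.
  constraint 5 holds since u - t = 1.
  constraint 9 holds since u + q = 4.
The rest check out directly.

Satisfiable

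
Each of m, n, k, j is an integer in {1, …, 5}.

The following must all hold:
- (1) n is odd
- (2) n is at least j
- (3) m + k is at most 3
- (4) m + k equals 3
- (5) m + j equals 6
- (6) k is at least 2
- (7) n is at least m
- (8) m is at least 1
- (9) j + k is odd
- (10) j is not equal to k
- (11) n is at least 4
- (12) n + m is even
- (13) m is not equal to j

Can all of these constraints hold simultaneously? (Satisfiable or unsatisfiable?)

Try m = 1, n = 5, k = 2, j = 5.
Check constraint 3: m + k = 3; constraint 4: m + k = 3. The remaining constraints are straightforward to verify.

Satisfiable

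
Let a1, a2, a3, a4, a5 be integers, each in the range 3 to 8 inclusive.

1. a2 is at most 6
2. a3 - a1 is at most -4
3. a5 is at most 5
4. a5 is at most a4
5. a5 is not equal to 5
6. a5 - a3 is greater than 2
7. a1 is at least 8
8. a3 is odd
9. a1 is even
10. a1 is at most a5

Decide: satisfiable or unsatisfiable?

From constraints 7 and 10: a5 ≥ a1 and a1 ≥ 8, so a5 ≥ 8. From constraint 3: a5 ≤ 5. But 5 < 8, so no value of a5 works.

Unsatisfiable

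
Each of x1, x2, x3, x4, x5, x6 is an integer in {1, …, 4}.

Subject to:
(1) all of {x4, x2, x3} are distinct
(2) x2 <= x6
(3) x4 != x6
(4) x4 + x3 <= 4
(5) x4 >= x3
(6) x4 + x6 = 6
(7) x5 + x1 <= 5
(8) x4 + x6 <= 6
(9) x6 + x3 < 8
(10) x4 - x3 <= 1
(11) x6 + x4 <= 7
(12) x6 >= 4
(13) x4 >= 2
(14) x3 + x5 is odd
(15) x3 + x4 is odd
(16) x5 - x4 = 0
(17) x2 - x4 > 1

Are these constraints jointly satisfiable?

Try x1 = 2, x2 = 4, x3 = 1, x4 = 2, x5 = 2, x6 = 4.
Check constraint 4: x4 + x3 = 3; constraint 6: x4 + x6 = 6. The remaining constraints are straightforward to verify.

Satisfiable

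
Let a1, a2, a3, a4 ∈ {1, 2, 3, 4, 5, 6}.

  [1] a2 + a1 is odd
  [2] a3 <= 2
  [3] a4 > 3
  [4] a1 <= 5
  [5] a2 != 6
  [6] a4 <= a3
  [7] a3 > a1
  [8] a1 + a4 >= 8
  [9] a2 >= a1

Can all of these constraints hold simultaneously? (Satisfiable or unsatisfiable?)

From constraint 4: a1 ≤ 5. From constraints 2 and 6: a4 ≤ a3 ≤ 2. Hence a1 + a4 ≤ 7. But constraint 8 requires a1 + a4 ≥ 8, and 8 > 7. Contradiction.

Unsatisfiable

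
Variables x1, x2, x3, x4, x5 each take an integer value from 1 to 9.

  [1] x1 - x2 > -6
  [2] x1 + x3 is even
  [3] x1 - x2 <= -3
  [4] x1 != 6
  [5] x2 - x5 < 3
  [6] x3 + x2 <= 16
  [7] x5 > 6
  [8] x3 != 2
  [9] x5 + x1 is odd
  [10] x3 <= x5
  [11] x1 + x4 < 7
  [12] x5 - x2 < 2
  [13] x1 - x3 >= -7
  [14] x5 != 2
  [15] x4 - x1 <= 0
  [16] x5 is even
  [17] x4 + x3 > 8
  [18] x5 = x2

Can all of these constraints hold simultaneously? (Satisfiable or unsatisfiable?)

Satisfiable

Setting (x1, x2, x3, x4, x5) = (3, 8, 7, 2, 8) satisfies everything: constraint 1: x1 - x2 = -5; constraint 3: x1 - x2 = -5, and the others follow.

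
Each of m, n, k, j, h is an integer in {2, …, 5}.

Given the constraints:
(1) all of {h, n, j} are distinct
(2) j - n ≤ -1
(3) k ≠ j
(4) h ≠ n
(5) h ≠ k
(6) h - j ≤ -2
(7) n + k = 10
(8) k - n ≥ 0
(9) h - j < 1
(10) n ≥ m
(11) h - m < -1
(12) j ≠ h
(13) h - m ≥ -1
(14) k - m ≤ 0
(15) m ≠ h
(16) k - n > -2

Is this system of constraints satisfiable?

Constraints 2, 6, 8, 13, and 14 give n − j ≥ 1, j − h ≥ 2, h − m ≥ -1, m − k ≥ 0, k − n ≥ 0.
Adding all 5 inequalities: the left sides telescope to 0, and the right sides sum to 1 + 2 + (-1) + 0 + 0 = 2. So 0 ≥ 2, which is false.

Unsatisfiable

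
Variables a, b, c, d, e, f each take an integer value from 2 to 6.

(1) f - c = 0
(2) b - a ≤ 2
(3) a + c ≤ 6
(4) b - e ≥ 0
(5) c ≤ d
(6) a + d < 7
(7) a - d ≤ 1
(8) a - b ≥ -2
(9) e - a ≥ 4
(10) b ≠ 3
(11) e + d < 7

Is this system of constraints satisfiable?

Constraints 2, 4, and 9 give a − b ≥ -2, b − e ≥ 0, e − a ≥ 4.
Adding all 3 inequalities: the left sides telescope to 0, and the right sides sum to (-2) + 0 + 4 = 2. So 0 ≥ 2, which is false.

Unsatisfiable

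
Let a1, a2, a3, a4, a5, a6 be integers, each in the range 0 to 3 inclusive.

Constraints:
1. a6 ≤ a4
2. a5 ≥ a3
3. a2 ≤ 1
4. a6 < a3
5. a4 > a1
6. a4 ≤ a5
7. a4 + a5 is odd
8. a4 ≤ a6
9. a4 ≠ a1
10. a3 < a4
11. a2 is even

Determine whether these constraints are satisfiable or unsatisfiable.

Constraints 4, 8, and 10 give a3 < a4, a4 ≤ a6, a6 < a3. Chaining: a3 < a4 ≤ a6 < a3, which forces a3 < a3 — impossible.

Unsatisfiable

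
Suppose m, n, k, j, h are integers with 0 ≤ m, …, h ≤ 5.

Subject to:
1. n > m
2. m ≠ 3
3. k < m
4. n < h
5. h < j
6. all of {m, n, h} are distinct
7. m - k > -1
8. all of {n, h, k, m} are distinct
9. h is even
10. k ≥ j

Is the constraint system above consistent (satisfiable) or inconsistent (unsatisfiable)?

Constraints 1, 3, 4, 5, and 10 give h < j, j ≤ k, k < m, m < n, n < h. Chaining: h < j ≤ k < m < n < h, which forces h < h — impossible.

Unsatisfiable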